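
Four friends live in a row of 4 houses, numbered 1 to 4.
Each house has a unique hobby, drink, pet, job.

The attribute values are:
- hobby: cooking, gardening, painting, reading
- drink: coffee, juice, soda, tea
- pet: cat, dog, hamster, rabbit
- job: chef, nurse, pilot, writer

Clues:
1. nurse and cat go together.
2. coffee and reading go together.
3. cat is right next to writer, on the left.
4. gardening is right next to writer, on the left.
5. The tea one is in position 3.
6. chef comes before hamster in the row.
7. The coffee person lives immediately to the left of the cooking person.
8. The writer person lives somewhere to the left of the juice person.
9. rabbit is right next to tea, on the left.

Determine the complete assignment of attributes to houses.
Solution:

House | Hobby | Drink | Pet | Job
---------------------------------
  1   | gardening | soda | cat | nurse
  2   | reading | coffee | rabbit | writer
  3   | cooking | tea | dog | chef
  4   | painting | juice | hamster | pilot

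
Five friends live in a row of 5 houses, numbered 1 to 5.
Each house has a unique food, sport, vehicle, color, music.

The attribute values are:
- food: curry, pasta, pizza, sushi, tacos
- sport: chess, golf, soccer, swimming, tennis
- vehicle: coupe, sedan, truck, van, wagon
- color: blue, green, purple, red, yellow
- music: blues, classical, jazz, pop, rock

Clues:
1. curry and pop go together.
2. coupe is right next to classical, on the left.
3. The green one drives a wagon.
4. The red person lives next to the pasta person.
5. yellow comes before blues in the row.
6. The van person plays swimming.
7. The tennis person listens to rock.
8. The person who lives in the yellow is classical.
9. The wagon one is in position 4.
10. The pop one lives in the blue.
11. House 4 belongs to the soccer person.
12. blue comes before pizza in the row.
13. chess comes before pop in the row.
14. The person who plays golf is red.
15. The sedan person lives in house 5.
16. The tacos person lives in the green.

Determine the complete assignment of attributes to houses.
Solution:

House | Food | Sport | Vehicle | Color | Music
----------------------------------------------
  1   | sushi | golf | coupe | red | jazz
  2   | pasta | chess | truck | yellow | classical
  3   | curry | swimming | van | blue | pop
  4   | tacos | soccer | wagon | green | blues
  5   | pizza | tennis | sedan | purple | rock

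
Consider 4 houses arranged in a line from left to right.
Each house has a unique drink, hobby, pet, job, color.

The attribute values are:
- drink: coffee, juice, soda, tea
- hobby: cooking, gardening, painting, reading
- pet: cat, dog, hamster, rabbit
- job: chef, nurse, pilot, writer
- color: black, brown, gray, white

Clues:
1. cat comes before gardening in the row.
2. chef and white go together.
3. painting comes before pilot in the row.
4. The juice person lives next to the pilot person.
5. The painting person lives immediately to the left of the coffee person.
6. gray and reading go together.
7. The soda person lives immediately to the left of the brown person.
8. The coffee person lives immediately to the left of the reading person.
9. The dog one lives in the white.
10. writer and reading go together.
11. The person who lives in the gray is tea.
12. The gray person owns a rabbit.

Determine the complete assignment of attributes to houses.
Solution:

House | Drink | Hobby | Pet | Job | Color
-----------------------------------------
  1   | soda | cooking | dog | chef | white
  2   | juice | painting | cat | nurse | brown
  3   | coffee | gardening | hamster | pilot | black
  4   | tea | reading | rabbit | writer | gray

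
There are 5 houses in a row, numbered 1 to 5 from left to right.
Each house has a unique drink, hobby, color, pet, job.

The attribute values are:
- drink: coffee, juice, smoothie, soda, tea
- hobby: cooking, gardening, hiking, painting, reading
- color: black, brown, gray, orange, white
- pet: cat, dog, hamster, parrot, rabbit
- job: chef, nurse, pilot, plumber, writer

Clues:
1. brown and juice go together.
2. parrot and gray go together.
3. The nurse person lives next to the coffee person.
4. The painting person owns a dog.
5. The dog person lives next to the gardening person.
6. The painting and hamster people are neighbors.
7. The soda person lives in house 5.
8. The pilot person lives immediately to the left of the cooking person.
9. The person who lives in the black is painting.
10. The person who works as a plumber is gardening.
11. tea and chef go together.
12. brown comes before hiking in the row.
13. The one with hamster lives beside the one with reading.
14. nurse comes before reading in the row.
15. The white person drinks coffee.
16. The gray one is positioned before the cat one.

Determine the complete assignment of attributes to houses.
Solution:

House | Drink | Hobby | Color | Pet | Job
-----------------------------------------
  1   | smoothie | painting | black | dog | nurse
  2   | coffee | gardening | white | hamster | plumber
  3   | juice | reading | brown | rabbit | pilot
  4   | tea | cooking | gray | parrot | chef
  5   | soda | hiking | orange | cat | writer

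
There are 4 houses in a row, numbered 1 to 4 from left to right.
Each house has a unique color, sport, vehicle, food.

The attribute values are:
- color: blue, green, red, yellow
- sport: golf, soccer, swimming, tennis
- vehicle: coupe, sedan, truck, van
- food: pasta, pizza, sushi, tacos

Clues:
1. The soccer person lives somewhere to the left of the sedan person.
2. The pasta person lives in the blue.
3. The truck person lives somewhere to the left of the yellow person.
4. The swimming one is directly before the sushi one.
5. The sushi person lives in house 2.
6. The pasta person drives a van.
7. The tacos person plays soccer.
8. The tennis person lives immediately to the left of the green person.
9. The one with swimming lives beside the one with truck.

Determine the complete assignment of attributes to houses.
Solution:

House | Color | Sport | Vehicle | Food
--------------------------------------
  1   | blue | swimming | van | pasta
  2   | red | tennis | truck | sushi
  3   | green | soccer | coupe | tacos
  4   | yellow | golf | sedan | pizza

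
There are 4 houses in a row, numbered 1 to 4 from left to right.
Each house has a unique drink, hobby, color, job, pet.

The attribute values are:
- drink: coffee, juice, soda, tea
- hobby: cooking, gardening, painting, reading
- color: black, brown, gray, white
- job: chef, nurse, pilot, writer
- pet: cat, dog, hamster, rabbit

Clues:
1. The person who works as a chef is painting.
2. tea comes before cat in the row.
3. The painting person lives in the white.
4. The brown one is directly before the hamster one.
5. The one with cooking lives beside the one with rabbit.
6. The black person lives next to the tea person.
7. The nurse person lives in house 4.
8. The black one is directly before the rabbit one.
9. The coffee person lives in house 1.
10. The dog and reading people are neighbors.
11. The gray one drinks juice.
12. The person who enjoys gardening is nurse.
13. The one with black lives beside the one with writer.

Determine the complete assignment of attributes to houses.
Solution:

House | Drink | Hobby | Color | Job | Pet
-----------------------------------------
  1   | coffee | cooking | black | pilot | dog
  2   | tea | reading | brown | writer | rabbit
  3   | soda | painting | white | chef | hamster
  4   | juice | gardening | gray | nurse | cat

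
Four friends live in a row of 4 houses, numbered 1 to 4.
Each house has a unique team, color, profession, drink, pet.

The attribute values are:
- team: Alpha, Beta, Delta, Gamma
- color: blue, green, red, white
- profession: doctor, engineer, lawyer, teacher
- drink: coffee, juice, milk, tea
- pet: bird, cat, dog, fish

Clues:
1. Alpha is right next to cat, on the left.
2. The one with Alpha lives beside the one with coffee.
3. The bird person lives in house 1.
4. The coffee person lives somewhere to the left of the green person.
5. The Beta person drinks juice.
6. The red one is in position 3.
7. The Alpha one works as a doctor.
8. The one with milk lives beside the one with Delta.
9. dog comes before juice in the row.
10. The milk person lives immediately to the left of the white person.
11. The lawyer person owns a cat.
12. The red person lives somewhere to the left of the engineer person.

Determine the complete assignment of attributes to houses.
Solution:

House | Team | Color | Profession | Drink | Pet
-----------------------------------------------
  1   | Alpha | blue | doctor | milk | bird
  2   | Delta | white | lawyer | coffee | cat
  3   | Gamma | red | teacher | tea | dog
  4   | Beta | green | engineer | juice | fish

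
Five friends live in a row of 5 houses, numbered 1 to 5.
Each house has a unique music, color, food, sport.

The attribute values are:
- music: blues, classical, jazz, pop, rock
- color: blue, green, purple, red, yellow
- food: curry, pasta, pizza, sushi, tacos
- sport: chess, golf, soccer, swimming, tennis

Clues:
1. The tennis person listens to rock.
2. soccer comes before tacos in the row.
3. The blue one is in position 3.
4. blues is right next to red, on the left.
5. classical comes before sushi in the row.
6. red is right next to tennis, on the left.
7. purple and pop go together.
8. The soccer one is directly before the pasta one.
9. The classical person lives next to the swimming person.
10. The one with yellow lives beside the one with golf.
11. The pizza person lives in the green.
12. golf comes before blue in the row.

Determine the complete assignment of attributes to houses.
Solution:

House | Music | Color | Food | Sport
------------------------------------
  1   | blues | yellow | curry | soccer
  2   | jazz | red | pasta | golf
  3   | rock | blue | tacos | tennis
  4   | classical | green | pizza | chess
  5   | pop | purple | sushi | swimming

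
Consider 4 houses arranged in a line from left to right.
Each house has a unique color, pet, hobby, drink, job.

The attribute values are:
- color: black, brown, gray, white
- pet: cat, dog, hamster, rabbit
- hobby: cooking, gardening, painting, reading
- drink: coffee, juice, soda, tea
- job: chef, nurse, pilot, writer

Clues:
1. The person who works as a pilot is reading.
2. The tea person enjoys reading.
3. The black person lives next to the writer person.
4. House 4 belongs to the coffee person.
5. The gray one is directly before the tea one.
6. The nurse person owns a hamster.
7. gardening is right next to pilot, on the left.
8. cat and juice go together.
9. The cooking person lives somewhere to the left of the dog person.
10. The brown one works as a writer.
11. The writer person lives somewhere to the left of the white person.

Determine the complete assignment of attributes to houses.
Solution:

House | Color | Pet | Hobby | Drink | Job
-----------------------------------------
  1   | gray | hamster | gardening | soda | nurse
  2   | black | rabbit | reading | tea | pilot
  3   | brown | cat | cooking | juice | writer
  4   | white | dog | painting | coffee | chef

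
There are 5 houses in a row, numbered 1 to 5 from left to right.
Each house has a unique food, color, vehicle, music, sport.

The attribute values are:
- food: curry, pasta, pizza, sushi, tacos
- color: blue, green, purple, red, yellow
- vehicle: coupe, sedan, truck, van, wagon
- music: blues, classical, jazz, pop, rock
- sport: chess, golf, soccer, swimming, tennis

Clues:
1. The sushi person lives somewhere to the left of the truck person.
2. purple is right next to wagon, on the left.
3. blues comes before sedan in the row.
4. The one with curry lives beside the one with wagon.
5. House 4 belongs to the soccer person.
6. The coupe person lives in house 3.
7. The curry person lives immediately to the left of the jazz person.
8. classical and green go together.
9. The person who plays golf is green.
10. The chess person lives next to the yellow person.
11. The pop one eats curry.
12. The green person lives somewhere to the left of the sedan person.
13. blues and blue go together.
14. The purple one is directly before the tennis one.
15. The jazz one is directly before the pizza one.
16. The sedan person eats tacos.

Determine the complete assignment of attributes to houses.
Solution:

House | Food | Color | Vehicle | Music | Sport
----------------------------------------------
  1   | curry | purple | van | pop | chess
  2   | sushi | yellow | wagon | jazz | tennis
  3   | pizza | green | coupe | classical | golf
  4   | pasta | blue | truck | blues | soccer
  5   | tacos | red | sedan | rock | swimming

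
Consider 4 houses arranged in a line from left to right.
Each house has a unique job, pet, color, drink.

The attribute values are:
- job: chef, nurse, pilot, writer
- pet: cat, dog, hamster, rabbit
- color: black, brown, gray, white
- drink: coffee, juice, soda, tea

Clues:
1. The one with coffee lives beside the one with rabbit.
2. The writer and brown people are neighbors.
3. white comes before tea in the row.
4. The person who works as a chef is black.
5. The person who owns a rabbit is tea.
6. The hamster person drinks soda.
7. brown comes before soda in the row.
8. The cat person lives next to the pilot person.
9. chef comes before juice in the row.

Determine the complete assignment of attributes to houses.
Solution:

House | Job | Pet | Color | Drink
---------------------------------
  1   | writer | cat | white | coffee
  2   | pilot | rabbit | brown | tea
  3   | chef | hamster | black | soda
  4   | nurse | dog | gray | juice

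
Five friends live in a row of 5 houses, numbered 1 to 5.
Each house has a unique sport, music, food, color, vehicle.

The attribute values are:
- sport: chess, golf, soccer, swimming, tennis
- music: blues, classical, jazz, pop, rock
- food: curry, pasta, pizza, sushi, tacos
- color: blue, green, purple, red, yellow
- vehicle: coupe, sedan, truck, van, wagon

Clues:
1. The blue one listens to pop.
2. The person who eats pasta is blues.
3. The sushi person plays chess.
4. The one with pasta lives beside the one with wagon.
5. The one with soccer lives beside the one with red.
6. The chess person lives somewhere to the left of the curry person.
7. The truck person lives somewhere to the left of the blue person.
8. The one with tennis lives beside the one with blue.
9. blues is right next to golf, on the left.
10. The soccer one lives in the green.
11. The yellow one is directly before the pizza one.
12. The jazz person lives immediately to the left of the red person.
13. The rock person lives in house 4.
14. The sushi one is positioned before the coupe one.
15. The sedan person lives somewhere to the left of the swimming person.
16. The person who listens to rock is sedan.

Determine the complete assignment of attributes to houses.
Solution:

House | Sport | Music | Food | Color | Vehicle
----------------------------------------------
  1   | tennis | blues | pasta | yellow | truck
  2   | golf | pop | pizza | blue | wagon
  3   | soccer | jazz | tacos | green | van
  4   | chess | rock | sushi | red | sedan
  5   | swimming | classical | curry | purple | coupe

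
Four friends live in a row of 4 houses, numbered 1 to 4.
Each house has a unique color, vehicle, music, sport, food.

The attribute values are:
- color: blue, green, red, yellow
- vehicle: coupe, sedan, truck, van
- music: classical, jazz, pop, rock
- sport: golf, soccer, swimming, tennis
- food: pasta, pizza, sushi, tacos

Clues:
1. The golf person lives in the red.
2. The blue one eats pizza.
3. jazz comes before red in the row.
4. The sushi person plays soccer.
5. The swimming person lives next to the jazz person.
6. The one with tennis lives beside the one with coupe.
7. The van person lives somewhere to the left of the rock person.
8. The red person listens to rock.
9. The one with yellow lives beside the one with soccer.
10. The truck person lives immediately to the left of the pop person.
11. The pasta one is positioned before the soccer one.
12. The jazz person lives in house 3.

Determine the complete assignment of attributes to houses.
Solution:

House | Color | Vehicle | Music | Sport | Food
----------------------------------------------
  1   | blue | truck | classical | tennis | pizza
  2   | yellow | coupe | pop | swimming | pasta
  3   | green | van | jazz | soccer | sushi
  4   | red | sedan | rock | golf | tacos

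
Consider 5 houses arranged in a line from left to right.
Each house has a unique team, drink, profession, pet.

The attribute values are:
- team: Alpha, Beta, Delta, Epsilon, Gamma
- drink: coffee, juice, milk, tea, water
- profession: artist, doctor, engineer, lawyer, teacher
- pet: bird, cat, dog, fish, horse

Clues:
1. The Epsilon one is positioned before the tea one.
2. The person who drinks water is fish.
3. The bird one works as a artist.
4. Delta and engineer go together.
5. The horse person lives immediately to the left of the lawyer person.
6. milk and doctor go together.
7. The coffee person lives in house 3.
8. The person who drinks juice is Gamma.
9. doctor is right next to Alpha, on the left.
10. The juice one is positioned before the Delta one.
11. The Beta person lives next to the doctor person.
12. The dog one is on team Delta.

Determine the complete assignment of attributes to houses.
Solution:

House | Team | Drink | Profession | Pet
---------------------------------------
  1   | Beta | water | teacher | fish
  2   | Epsilon | milk | doctor | horse
  3   | Alpha | coffee | lawyer | cat
  4   | Gamma | juice | artist | bird
  5   | Delta | tea | engineer | dog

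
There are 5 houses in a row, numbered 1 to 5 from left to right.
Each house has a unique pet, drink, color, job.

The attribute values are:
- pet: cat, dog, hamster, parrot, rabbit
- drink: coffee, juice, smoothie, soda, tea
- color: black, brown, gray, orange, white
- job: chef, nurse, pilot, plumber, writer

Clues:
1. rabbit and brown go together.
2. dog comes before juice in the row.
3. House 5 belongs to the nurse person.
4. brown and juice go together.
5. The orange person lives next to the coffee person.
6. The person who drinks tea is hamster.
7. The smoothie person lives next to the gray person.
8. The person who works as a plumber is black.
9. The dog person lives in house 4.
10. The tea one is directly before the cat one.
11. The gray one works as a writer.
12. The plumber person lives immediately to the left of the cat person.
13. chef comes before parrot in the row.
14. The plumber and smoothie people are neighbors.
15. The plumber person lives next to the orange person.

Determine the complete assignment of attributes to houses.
Solution:

House | Pet | Drink | Color | Job
---------------------------------
  1   | hamster | tea | black | plumber
  2   | cat | smoothie | orange | chef
  3   | parrot | coffee | gray | writer
  4   | dog | soda | white | pilot
  5   | rabbit | juice | brown | nurse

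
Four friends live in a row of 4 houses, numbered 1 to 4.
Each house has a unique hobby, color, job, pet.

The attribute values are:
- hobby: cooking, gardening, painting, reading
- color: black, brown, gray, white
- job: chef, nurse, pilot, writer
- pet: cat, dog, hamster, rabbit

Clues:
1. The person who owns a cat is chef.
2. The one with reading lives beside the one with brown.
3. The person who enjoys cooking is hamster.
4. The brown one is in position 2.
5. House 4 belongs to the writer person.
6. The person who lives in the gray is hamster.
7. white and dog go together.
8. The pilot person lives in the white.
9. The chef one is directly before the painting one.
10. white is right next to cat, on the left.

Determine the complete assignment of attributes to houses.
Solution:

House | Hobby | Color | Job | Pet
---------------------------------
  1   | reading | white | pilot | dog
  2   | gardening | brown | chef | cat
  3   | painting | black | nurse | rabbit
  4   | cooking | gray | writer | hamster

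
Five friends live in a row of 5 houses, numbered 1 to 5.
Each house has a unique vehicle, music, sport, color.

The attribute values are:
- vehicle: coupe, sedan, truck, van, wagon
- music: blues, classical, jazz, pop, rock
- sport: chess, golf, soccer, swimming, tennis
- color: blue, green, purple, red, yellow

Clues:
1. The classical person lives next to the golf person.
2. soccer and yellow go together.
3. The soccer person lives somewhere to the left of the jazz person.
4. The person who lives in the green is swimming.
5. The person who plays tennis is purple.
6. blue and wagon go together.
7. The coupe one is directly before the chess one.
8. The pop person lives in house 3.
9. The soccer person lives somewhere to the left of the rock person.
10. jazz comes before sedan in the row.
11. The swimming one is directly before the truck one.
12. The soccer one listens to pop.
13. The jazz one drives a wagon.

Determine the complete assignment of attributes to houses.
Solution:

House | Vehicle | Music | Sport | Color
---------------------------------------
  1   | van | classical | swimming | green
  2   | truck | blues | golf | red
  3   | coupe | pop | soccer | yellow
  4   | wagon | jazz | chess | blue
  5   | sedan | rock | tennis | purple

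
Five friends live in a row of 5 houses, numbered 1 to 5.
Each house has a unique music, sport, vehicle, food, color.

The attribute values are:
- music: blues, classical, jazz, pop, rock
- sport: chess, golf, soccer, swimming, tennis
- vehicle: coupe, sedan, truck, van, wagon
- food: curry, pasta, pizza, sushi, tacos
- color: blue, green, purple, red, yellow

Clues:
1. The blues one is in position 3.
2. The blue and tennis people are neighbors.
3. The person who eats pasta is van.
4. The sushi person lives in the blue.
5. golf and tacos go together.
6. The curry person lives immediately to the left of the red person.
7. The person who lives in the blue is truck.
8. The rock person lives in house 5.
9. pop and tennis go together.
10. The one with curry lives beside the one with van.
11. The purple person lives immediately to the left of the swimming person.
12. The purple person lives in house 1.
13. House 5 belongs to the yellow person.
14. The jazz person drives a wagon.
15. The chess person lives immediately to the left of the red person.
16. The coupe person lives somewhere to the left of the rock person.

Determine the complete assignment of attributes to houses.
Solution:

House | Music | Sport | Vehicle | Food | Color
----------------------------------------------
  1   | jazz | chess | wagon | curry | purple
  2   | classical | swimming | van | pasta | red
  3   | blues | soccer | truck | sushi | blue
  4   | pop | tennis | coupe | pizza | green
  5   | rock | golf | sedan | tacos | yellow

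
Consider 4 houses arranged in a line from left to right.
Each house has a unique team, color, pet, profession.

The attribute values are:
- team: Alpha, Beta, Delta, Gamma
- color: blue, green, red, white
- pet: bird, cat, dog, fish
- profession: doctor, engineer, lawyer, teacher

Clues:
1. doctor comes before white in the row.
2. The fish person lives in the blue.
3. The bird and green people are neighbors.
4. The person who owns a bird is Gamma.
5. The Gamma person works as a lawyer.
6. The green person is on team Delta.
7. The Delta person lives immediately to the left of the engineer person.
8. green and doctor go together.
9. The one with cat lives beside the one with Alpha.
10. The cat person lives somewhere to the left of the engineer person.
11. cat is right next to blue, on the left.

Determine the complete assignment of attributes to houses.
Solution:

House | Team | Color | Pet | Profession
---------------------------------------
  1   | Gamma | red | bird | lawyer
  2   | Delta | green | cat | doctor
  3   | Alpha | blue | fish | engineer
  4   | Beta | white | dog | teacher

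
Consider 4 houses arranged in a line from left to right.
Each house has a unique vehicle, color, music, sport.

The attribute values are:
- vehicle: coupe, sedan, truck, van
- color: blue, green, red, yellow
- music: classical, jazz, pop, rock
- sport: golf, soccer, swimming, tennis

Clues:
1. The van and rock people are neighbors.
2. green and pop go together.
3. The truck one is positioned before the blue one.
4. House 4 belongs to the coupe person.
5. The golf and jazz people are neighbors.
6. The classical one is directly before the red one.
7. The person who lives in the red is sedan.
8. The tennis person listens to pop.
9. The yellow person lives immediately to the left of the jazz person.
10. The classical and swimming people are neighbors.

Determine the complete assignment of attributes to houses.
Solution:

House | Vehicle | Color | Music | Sport
---------------------------------------
  1   | truck | yellow | classical | golf
  2   | sedan | red | jazz | swimming
  3   | van | green | pop | tennis
  4   | coupe | blue | rock | soccer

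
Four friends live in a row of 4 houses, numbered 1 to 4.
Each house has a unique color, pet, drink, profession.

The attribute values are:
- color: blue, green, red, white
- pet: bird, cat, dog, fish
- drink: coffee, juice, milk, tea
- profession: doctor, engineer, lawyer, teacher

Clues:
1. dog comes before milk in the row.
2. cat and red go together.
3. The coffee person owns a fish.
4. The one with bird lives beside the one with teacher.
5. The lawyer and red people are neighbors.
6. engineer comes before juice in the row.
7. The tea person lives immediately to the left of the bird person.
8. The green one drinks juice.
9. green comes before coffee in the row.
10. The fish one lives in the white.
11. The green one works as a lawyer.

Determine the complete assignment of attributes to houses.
Solution:

House | Color | Pet | Drink | Profession
----------------------------------------
  1   | blue | dog | tea | engineer
  2   | green | bird | juice | lawyer
  3   | red | cat | milk | teacher
  4   | white | fish | coffee | doctor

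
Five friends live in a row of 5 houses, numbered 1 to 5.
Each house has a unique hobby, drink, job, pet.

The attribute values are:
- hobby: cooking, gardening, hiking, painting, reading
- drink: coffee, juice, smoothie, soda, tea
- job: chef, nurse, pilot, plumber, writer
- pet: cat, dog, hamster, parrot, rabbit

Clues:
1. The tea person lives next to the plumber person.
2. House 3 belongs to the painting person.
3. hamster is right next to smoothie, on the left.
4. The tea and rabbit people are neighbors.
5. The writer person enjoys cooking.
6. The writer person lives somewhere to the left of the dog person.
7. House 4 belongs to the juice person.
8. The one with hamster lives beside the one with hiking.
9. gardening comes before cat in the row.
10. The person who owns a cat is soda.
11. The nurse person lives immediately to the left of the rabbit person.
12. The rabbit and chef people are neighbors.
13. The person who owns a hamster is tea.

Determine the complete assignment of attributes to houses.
Solution:

House | Hobby | Drink | Job | Pet
---------------------------------
  1   | gardening | tea | nurse | hamster
  2   | hiking | smoothie | plumber | rabbit
  3   | painting | soda | chef | cat
  4   | cooking | juice | writer | parrot
  5   | reading | coffee | pilot | dog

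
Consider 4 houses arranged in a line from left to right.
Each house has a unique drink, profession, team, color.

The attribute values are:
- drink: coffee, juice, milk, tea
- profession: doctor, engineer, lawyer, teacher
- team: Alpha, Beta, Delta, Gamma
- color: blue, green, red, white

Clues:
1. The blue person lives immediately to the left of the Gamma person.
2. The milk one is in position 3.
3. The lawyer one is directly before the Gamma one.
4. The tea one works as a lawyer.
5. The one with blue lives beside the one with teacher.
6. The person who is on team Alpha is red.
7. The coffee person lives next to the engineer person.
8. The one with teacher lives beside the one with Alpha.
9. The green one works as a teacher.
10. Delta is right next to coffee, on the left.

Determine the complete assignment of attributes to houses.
Solution:

House | Drink | Profession | Team | Color
-----------------------------------------
  1   | tea | lawyer | Delta | blue
  2   | coffee | teacher | Gamma | green
  3   | milk | engineer | Alpha | red
  4   | juice | doctor | Beta | white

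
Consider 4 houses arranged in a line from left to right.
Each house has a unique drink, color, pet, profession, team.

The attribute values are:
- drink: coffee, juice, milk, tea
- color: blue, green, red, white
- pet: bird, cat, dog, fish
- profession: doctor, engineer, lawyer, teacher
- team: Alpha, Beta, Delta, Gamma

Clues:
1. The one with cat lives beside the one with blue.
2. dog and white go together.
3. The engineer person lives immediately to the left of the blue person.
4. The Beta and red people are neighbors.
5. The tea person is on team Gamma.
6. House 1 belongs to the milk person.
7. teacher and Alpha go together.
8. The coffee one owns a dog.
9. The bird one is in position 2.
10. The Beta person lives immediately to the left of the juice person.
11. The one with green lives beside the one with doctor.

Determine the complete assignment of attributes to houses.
Solution:

House | Drink | Color | Pet | Profession | Team
-----------------------------------------------
  1   | milk | green | cat | engineer | Delta
  2   | tea | blue | bird | doctor | Gamma
  3   | coffee | white | dog | lawyer | Beta
  4   | juice | red | fish | teacher | Alpha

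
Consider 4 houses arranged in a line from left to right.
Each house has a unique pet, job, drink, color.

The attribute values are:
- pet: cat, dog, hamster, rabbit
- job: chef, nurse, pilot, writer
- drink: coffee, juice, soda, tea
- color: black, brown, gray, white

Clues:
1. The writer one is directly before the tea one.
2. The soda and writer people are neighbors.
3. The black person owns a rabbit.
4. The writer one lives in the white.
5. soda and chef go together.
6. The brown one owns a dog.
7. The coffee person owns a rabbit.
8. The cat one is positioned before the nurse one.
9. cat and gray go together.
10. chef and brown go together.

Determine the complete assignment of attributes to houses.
Solution:

House | Pet | Job | Drink | Color
---------------------------------
  1   | dog | chef | soda | brown
  2   | hamster | writer | juice | white
  3   | cat | pilot | tea | gray
  4   | rabbit | nurse | coffee | black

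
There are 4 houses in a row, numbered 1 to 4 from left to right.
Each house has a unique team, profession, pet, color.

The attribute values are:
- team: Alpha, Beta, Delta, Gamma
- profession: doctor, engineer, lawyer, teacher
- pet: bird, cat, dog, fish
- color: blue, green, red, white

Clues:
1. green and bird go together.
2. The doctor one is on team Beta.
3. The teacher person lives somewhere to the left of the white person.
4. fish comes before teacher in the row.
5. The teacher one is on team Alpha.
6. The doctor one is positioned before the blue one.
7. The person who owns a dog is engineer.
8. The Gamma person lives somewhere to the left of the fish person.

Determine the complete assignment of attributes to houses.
Solution:

House | Team | Profession | Pet | Color
---------------------------------------
  1   | Gamma | lawyer | bird | green
  2   | Beta | doctor | fish | red
  3   | Alpha | teacher | cat | blue
  4   | Delta | engineer | dog | white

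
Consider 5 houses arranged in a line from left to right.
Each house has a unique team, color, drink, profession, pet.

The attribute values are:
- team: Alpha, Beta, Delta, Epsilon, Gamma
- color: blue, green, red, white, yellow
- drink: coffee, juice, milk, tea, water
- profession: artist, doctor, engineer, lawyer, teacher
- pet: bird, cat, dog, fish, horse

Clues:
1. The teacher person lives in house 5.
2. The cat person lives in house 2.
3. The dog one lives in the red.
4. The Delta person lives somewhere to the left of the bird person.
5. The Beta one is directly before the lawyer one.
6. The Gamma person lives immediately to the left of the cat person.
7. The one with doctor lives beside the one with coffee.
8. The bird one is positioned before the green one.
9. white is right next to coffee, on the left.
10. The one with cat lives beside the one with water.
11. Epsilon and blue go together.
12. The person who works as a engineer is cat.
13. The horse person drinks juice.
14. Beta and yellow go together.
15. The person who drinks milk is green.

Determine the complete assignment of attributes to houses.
Solution:

House | Team | Color | Drink | Profession | Pet
-----------------------------------------------
  1   | Gamma | white | juice | doctor | horse
  2   | Beta | yellow | coffee | engineer | cat
  3   | Delta | red | water | lawyer | dog
  4   | Epsilon | blue | tea | artist | bird
  5   | Alpha | green | milk | teacher | fish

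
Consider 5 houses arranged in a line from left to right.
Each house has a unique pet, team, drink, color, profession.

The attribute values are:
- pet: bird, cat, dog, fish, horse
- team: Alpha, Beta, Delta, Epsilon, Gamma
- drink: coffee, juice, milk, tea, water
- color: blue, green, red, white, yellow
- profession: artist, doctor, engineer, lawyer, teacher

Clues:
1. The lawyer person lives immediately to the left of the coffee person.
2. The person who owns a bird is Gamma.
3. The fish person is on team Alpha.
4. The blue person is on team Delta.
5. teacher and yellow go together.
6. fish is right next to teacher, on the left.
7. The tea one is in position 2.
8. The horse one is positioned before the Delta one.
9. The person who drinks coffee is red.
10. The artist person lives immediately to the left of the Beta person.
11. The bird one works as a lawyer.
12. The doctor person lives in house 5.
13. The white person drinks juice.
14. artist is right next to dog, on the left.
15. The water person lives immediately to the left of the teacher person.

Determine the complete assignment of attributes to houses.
Solution:

House | Pet | Team | Drink | Color | Profession
-----------------------------------------------
  1   | fish | Alpha | water | green | artist
  2   | dog | Beta | tea | yellow | teacher
  3   | bird | Gamma | juice | white | lawyer
  4   | horse | Epsilon | coffee | red | engineer
  5   | cat | Delta | milk | blue | doctor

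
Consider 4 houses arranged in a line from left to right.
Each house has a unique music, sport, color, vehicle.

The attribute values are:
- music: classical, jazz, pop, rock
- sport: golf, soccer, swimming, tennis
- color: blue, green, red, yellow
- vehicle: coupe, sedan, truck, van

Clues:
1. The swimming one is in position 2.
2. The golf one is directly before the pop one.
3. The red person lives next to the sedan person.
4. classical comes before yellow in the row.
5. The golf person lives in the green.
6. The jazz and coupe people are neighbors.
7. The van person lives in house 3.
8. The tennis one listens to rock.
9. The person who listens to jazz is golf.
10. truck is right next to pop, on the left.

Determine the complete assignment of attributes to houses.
Solution:

House | Music | Sport | Color | Vehicle
---------------------------------------
  1   | jazz | golf | green | truck
  2   | pop | swimming | blue | coupe
  3   | classical | soccer | red | van
  4   | rock | tennis | yellow | sedan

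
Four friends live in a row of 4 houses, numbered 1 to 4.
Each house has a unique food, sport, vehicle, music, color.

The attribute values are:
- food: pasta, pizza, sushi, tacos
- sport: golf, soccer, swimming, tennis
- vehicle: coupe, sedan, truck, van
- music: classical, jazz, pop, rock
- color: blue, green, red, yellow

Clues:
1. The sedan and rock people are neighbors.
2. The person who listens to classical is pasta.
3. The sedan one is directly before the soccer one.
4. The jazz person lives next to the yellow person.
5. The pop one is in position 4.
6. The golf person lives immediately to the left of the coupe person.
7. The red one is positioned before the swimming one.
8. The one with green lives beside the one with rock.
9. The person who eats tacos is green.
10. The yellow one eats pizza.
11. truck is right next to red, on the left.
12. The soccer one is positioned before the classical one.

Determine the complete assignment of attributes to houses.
Solution:

House | Food | Sport | Vehicle | Music | Color
----------------------------------------------
  1   | tacos | tennis | sedan | jazz | green
  2   | pizza | soccer | truck | rock | yellow
  3   | pasta | golf | van | classical | red
  4   | sushi | swimming | coupe | pop | blue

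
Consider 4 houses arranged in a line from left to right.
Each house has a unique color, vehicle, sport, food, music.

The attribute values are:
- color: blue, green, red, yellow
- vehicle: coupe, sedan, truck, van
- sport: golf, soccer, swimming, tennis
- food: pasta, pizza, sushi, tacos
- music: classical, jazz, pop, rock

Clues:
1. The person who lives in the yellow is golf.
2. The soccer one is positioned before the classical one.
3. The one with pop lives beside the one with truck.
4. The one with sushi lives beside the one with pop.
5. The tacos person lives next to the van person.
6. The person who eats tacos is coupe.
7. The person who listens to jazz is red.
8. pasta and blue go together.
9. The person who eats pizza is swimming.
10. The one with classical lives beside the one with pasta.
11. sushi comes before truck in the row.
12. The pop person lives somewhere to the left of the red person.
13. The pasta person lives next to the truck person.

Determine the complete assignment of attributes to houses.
Solution:

House | Color | Vehicle | Sport | Food | Music
----------------------------------------------
  1   | green | coupe | soccer | tacos | rock
  2   | yellow | van | golf | sushi | classical
  3   | blue | sedan | tennis | pasta | pop
  4   | red | truck | swimming | pizza | jazz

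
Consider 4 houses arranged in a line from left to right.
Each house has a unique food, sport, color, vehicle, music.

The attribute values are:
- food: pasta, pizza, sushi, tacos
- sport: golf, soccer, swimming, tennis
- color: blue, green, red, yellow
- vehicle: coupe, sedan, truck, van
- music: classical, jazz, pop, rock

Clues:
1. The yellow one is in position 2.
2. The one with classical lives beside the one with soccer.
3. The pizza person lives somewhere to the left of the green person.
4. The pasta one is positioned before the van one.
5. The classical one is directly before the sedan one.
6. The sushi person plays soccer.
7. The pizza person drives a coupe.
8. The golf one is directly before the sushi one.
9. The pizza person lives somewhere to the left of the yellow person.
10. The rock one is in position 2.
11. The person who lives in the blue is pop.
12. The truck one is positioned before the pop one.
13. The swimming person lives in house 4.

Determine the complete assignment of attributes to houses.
Solution:

House | Food | Sport | Color | Vehicle | Music
----------------------------------------------
  1   | pizza | golf | red | coupe | classical
  2   | sushi | soccer | yellow | sedan | rock
  3   | pasta | tennis | green | truck | jazz
  4   | tacos | swimming | blue | van | pop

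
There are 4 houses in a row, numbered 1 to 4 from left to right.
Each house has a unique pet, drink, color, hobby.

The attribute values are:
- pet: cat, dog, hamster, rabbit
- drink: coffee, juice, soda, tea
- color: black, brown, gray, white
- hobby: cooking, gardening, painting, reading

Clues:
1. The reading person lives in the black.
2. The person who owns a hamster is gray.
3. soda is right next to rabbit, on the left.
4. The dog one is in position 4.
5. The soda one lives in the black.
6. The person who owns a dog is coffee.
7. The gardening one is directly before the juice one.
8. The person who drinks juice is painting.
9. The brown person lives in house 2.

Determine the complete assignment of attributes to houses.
Solution:

House | Pet | Drink | Color | Hobby
-----------------------------------
  1   | cat | soda | black | reading
  2   | rabbit | tea | brown | gardening
  3   | hamster | juice | gray | painting
  4   | dog | coffee | white | cooking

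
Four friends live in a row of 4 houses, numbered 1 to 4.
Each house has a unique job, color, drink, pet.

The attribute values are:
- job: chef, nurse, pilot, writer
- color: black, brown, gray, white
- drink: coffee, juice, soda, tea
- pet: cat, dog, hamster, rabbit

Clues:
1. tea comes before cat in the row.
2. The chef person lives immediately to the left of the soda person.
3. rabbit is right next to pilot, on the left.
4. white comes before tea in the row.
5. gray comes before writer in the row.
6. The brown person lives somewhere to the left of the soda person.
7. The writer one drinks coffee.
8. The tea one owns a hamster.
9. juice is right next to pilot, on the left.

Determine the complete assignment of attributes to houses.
Solution:

House | Job | Color | Drink | Pet
---------------------------------
  1   | chef | brown | juice | rabbit
  2   | pilot | white | soda | dog
  3   | nurse | gray | tea | hamster
  4   | writer | black | coffee | cat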